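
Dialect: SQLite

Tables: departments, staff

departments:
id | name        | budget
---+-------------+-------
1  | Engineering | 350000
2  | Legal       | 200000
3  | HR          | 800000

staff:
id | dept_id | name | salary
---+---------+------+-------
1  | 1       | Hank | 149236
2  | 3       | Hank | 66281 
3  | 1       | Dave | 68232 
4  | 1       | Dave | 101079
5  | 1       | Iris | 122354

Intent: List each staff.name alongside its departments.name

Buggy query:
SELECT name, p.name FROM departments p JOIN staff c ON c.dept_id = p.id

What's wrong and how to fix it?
Bug: 'name' exists in both joined tables, so the database can't tell which one is meant

Fix: Prefix ambiguous columns with the table alias

Corrected query:
SELECT c.name, p.name FROM departments p JOIN staff c ON c.dept_id = p.id

Result:
name | name       
-----+------------
Hank | Engineering
Hank | HR         
Dave | Engineering
Dave | Engineering
Iris | Engineering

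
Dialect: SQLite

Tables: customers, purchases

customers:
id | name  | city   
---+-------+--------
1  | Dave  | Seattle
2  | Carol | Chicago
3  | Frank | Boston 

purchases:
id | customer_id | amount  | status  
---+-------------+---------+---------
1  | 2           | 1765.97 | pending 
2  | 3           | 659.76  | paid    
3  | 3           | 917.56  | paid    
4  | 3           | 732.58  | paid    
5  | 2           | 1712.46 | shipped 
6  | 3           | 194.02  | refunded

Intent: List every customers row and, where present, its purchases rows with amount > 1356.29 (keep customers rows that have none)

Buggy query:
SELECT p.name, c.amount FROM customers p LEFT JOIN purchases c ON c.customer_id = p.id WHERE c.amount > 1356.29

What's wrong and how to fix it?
Bug: Filtering c.amount in WHERE discards the NULL rows produced by LEFT JOIN, turning it into an inner join

Fix: Move the right-table condition into the ON clause so unmatched parents are kept

Corrected query:
SELECT p.name, c.amount FROM customers p LEFT JOIN purchases c ON c.customer_id = p.id AND c.amount > 1356.29

Result:
name  | amount 
------+--------
Dave  | NULL   
Carol | 1712.46
Carol | 1765.97
Frank | NULL   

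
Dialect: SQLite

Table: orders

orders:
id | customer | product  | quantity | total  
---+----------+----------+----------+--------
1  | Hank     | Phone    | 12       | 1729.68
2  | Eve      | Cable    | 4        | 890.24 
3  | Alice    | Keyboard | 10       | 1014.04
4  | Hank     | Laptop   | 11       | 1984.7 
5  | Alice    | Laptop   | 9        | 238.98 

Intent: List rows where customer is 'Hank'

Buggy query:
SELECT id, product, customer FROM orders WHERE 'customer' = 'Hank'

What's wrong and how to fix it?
Bug: 'customer' in single quotes is a string literal, not the column; the comparison is literal-vs-literal and never true

Fix: Remove the quotes around the column name (or use double quotes for an identifier)

Corrected query:
SELECT id, product, customer FROM orders WHERE customer = 'Hank'

Result:
id | product | customer
---+---------+---------
1  | Phone   | Hank    
4  | Laptop  | Hank    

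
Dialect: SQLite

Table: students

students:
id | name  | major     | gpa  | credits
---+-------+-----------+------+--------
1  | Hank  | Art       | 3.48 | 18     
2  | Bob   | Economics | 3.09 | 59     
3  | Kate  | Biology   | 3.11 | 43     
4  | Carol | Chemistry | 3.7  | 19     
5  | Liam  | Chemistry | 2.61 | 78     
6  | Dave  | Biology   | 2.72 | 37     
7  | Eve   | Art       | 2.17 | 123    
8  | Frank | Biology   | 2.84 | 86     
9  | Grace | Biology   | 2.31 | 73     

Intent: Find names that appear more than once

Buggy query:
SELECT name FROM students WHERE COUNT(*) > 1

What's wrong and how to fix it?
Bug: WHERE can't reference COUNT(*); aggregates are computed after WHERE

Fix: Group first, then use HAVING for the count condition

Corrected query:
SELECT name FROM students GROUP BY name HAVING COUNT(*) > 1

Result:
(no rows)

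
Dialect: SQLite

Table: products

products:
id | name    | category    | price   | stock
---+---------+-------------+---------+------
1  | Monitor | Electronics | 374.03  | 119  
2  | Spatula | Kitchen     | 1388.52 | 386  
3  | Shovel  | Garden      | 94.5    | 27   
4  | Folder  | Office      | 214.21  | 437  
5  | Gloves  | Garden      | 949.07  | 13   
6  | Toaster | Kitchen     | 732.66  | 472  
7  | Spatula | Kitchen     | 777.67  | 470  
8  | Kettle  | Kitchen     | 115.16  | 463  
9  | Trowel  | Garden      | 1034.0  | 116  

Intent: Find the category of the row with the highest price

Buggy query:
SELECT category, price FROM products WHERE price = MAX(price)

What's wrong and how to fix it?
Bug: WHERE is evaluated per row; an aggregate over the whole table isn't defined there

Fix: Use a subquery: WHERE price = (SELECT MAX(price) FROM products)

Corrected query:
SELECT category, price FROM products WHERE price = (SELECT MAX(price) FROM products)

Result:
category | price  
---------+--------
Kitchen  | 1388.52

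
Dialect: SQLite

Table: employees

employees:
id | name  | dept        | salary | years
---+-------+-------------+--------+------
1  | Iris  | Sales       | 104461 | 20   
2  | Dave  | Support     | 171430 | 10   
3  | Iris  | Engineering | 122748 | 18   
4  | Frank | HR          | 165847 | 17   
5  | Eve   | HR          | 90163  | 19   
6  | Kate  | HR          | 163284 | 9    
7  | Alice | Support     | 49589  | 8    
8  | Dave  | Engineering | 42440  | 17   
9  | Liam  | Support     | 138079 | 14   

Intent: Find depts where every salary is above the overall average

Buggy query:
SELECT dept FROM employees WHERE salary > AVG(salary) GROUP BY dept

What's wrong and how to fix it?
Bug: WHERE evaluates per row before aggregation, so AVG() is unavailable

Fix: Use a subquery for AVG and a HAVING MIN(...) filter so the condition holds for every row in the group

Corrected query:
SELECT dept FROM employees GROUP BY dept HAVING MIN(salary) > (SELECT AVG(salary) FROM employees)

Result:
(no rows)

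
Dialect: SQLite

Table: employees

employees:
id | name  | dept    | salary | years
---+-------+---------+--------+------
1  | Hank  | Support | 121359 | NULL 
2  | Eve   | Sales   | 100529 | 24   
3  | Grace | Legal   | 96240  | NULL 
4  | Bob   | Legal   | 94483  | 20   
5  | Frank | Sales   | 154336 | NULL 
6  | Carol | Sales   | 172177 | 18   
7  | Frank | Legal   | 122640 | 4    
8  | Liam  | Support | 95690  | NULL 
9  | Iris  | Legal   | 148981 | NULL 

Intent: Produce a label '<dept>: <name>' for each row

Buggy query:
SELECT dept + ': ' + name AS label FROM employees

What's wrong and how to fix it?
Bug: SQLite uses || for string concatenation; + coerces text to numbers (yielding 0)

Fix: Replace + with || to concatenate text

Corrected query:
SELECT dept || ': ' || name AS label FROM employees

Result:
label        
-------------
Support: Hank
Sales: Eve   
Legal: Grace 
Legal: Bob   
Sales: Frank 
Sales: Carol 
Legal: Frank 
Support: Liam
Legal: Iris  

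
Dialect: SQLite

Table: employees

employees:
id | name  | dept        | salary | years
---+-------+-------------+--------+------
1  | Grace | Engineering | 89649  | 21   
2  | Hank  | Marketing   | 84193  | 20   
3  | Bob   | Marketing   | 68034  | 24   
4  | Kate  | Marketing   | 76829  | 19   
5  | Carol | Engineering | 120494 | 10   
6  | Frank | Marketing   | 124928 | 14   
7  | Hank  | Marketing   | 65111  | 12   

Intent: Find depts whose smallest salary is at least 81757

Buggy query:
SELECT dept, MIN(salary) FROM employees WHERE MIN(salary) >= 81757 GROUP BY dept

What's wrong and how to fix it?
Bug: MIN() in WHERE is a misuse of aggregate

Fix: Use HAVING for the per-group MIN condition

Corrected query:
SELECT dept, MIN(salary) FROM employees GROUP BY dept HAVING MIN(salary) >= 81757

Result:
dept        | MIN(salary)
------------+------------
Engineering | 89649      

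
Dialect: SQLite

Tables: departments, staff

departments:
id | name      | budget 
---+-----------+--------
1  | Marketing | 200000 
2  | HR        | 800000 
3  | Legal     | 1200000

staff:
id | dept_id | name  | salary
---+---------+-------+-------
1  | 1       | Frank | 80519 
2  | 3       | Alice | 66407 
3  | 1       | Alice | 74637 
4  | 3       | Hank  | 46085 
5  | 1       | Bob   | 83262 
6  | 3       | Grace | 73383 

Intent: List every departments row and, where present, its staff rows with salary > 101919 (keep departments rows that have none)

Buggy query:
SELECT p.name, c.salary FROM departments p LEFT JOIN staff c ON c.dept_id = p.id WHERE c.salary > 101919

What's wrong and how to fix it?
Bug: Filtering c.salary in WHERE discards the NULL rows produced by LEFT JOIN, turning it into an inner join

Fix: Move the right-table condition into the ON clause so unmatched parents are kept

Corrected query:
SELECT p.name, c.salary FROM departments p LEFT JOIN staff c ON c.dept_id = p.id AND c.salary > 101919

Result:
name      | salary
----------+-------
Marketing | NULL  
HR        | NULL  
Legal     | NULL  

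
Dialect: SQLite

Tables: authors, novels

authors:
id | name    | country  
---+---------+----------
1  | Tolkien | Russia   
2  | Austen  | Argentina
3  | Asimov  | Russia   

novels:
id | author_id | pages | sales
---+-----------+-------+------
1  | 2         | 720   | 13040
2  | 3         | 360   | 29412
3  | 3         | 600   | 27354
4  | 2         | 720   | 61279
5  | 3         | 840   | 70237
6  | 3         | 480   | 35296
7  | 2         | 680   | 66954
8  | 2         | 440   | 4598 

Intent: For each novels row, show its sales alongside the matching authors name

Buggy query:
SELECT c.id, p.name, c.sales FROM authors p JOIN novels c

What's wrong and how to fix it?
Bug: JOIN with no ON clause produces a cartesian product; every novels row pairs with every authors row

Fix: Add ON c.author_id = p.id to the JOIN

Corrected query:
SELECT c.id, p.name, c.sales FROM authors p JOIN novels c ON c.author_id = p.id

Result:
id | name   | sales
---+--------+------
1  | Austen | 13040
2  | Asimov | 29412
3  | Asimov | 27354
4  | Austen | 61279
5  | Asimov | 70237
6  | Asimov | 35296
7  | Austen | 66954
8  | Austen | 4598 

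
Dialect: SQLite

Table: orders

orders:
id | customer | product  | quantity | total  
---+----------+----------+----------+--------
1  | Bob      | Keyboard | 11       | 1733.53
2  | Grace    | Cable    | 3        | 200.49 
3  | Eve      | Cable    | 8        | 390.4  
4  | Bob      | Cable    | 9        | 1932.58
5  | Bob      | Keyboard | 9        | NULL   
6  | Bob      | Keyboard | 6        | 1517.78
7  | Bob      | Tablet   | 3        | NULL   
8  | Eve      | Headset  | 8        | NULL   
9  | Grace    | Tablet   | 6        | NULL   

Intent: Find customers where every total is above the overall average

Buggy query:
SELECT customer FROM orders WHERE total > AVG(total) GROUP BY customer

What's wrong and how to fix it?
Bug: AVG() is an aggregate; it can't sit directly in WHERE

Fix: Compute the overall average in a scalar subquery and compare each group's MIN against it in HAVING

Corrected query:
SELECT customer FROM orders GROUP BY customer HAVING MIN(total) > (SELECT AVG(total) FROM orders)

Result:
customer
--------
Bob     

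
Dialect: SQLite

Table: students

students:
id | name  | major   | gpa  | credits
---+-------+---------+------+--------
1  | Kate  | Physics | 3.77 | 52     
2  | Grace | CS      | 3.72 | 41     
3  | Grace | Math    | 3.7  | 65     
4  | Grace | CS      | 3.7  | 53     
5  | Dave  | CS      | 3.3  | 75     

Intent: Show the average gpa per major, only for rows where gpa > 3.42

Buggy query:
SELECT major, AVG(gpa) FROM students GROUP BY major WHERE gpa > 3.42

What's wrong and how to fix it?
Bug: Row-level WHERE must come before GROUP BY in the clause order

Fix: Place WHERE between FROM and GROUP BY

Corrected query:
SELECT major, AVG(gpa) FROM students WHERE gpa > 3.42 GROUP BY major

Result:
major   | AVG(gpa)
--------+---------
CS      | 3.71    
Math    | 3.7     
Physics | 3.77    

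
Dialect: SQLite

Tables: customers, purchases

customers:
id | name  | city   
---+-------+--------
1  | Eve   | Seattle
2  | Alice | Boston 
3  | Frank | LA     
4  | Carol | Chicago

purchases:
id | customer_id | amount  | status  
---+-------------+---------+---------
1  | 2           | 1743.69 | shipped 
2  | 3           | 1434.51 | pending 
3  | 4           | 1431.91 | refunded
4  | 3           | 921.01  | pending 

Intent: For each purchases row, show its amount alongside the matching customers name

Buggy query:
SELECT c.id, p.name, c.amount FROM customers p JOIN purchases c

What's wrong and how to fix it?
Bug: JOIN with no ON clause produces a cartesian product; every purchases row pairs with every customers row

Fix: Add ON c.customer_id = p.id to the JOIN

Corrected query:
SELECT c.id, p.name, c.amount FROM customers p JOIN purchases c ON c.customer_id = p.id

Result:
id | name  | amount 
---+-------+--------
1  | Alice | 1743.69
2  | Frank | 1434.51
3  | Carol | 1431.91
4  | Frank | 921.01 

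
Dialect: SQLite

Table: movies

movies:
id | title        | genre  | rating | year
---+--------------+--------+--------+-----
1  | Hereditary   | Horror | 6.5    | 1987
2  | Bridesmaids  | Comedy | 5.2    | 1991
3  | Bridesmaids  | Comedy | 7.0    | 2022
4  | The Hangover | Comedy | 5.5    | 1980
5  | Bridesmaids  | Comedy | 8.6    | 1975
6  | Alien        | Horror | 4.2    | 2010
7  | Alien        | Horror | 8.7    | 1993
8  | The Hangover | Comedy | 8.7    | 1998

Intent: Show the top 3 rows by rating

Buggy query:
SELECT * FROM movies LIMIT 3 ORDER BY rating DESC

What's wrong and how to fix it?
Bug: ORDER BY cannot follow LIMIT; LIMIT is the final clause

Fix: Swap the clauses: ORDER BY first, then LIMIT

Corrected query:
SELECT * FROM movies ORDER BY rating DESC LIMIT 3

Result:
id | title        | genre  | rating | year
---+--------------+--------+--------+-----
7  | Alien        | Horror | 8.7    | 1993
8  | The Hangover | Comedy | 8.7    | 1998
5  | Bridesmaids  | Comedy | 8.6    | 1975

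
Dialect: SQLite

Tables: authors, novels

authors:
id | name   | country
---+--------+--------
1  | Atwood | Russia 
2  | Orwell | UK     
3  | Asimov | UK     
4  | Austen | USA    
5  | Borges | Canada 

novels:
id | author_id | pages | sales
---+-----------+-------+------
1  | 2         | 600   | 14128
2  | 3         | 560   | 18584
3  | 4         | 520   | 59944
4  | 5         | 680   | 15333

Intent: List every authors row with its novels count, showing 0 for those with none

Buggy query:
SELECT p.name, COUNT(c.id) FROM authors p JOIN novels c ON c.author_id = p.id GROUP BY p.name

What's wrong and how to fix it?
Bug: INNER JOIN drops authors rows that have no matching novels rows

Fix: Switch to LEFT JOIN to retain unmatched parent rows

Corrected query:
SELECT p.name, COUNT(c.id) FROM authors p LEFT JOIN novels c ON c.author_id = p.id GROUP BY p.name

Result:
name   | COUNT(c.id)
-------+------------
Asimov | 1          
Atwood | 0          
Austen | 1          
Borges | 1          
Orwell | 1          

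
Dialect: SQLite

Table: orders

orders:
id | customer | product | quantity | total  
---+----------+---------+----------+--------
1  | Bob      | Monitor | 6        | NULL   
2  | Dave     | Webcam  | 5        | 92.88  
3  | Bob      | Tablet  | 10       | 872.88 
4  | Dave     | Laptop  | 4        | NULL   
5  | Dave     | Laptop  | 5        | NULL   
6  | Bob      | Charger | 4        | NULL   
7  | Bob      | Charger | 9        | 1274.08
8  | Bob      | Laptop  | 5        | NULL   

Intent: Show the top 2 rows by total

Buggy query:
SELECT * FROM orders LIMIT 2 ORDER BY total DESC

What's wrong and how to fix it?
Bug: LIMIT must come after ORDER BY

Fix: Swap the clauses: ORDER BY first, then LIMIT

Corrected query:
SELECT * FROM orders ORDER BY total DESC LIMIT 2

Result:
id | customer | product | quantity | total  
---+----------+---------+----------+--------
7  | Bob      | Charger | 9        | 1274.08
3  | Bob      | Tablet  | 10       | 872.88 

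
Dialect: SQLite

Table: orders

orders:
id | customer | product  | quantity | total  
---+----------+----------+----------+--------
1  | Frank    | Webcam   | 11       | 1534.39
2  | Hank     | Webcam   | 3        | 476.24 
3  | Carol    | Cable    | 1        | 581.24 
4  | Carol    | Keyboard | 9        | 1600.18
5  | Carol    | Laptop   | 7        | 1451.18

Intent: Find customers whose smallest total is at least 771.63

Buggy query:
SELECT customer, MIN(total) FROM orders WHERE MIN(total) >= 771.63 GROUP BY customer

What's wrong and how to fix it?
Bug: MIN() in WHERE is a misuse of aggregate

Fix: Replace WHERE with HAVING after the GROUP BY

Corrected query:
SELECT customer, MIN(total) FROM orders GROUP BY customer HAVING MIN(total) >= 771.63

Result:
customer | MIN(total)
---------+-----------
Frank    | 1534.39   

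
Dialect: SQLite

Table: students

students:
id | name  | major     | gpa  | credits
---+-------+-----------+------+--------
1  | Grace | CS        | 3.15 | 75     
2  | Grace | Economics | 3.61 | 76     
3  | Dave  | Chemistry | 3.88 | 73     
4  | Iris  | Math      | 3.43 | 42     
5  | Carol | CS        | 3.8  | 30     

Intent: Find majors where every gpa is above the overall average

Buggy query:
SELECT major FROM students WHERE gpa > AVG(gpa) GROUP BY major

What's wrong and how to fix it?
Bug: AVG() is an aggregate; it can't sit directly in WHERE

Fix: Use a subquery for AVG and a HAVING MIN(...) filter so the condition holds for every row in the group

Corrected query:
SELECT major FROM students GROUP BY major HAVING MIN(gpa) > (SELECT AVG(gpa) FROM students)

Result:
major    
---------
Chemistry
Economics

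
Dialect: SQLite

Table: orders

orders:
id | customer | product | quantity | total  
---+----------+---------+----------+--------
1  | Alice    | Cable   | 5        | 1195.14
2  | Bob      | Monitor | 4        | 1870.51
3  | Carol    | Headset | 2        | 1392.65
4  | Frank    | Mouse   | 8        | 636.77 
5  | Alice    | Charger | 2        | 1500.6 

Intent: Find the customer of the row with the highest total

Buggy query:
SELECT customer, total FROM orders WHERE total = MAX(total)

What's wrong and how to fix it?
Bug: MAX(total) is an aggregate and cannot be used directly in WHERE

Fix: Wrap MAX in a scalar subquery so WHERE compares against a single value

Corrected query:
SELECT customer, total FROM orders WHERE total = (SELECT MAX(total) FROM orders)

Result:
customer | total  
---------+--------
Bob      | 1870.51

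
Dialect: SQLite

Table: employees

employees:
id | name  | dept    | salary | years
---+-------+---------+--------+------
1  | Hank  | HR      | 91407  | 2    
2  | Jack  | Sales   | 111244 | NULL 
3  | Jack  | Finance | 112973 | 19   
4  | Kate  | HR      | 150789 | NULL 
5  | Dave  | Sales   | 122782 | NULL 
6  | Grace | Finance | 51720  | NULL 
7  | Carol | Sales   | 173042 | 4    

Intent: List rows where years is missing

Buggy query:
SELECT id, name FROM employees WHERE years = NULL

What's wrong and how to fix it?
Bug: '= NULL' is always unknown in SQL three-valued logic, so no rows match

Fix: Use IS NULL to test for NULL

Corrected query:
SELECT id, name FROM employees WHERE years IS NULL

Result:
id | name 
---+------
2  | Jack 
4  | Kate 
5  | Dave 
6  | Grace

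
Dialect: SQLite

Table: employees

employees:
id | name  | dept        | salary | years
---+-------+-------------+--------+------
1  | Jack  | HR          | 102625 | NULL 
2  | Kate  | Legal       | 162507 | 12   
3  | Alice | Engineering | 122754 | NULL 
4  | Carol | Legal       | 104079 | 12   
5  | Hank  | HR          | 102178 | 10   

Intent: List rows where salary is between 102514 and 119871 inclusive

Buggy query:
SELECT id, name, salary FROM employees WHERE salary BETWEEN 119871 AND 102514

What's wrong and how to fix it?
Bug: BETWEEN expects the lower bound first; with 119871 AND 102514 the range is empty

Fix: Write BETWEEN 102514 AND 119871

Corrected query:
SELECT id, name, salary FROM employees WHERE salary BETWEEN 102514 AND 119871

Result:
id | name  | salary
---+-------+-------
1  | Jack  | 102625
4  | Carol | 104079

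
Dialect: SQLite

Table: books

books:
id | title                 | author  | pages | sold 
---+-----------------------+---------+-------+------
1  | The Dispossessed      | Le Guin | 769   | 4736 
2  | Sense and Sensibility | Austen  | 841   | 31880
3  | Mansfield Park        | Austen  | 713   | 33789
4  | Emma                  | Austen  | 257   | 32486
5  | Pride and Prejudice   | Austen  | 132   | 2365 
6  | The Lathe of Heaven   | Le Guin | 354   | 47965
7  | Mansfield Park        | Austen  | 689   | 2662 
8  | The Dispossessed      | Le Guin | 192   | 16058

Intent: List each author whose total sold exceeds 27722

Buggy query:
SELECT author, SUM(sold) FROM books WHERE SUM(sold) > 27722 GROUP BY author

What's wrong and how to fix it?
Bug: SUM(sold) is an aggregate, but WHERE filters rows before aggregation

Fix: Use HAVING (which filters groups after aggregation) instead of WHERE

Corrected query:
SELECT author, SUM(sold) FROM books GROUP BY author HAVING SUM(sold) > 27722

Result:
author  | SUM(sold)
--------+----------
Austen  | 103182   
Le Guin | 68759    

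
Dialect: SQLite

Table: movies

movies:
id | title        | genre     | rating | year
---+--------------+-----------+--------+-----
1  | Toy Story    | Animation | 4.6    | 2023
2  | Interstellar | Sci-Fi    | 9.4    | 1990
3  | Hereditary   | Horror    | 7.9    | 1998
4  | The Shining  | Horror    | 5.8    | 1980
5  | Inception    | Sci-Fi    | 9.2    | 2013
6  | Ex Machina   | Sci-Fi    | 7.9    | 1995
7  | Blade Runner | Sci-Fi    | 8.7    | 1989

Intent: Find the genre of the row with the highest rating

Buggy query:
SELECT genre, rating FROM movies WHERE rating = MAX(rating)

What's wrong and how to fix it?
Bug: WHERE is evaluated per row; an aggregate over the whole table isn't defined there

Fix: Wrap MAX in a scalar subquery so WHERE compares against a single value

Corrected query:
SELECT genre, rating FROM movies WHERE rating = (SELECT MAX(rating) FROM movies)

Result:
genre  | rating
-------+-------
Sci-Fi | 9.4   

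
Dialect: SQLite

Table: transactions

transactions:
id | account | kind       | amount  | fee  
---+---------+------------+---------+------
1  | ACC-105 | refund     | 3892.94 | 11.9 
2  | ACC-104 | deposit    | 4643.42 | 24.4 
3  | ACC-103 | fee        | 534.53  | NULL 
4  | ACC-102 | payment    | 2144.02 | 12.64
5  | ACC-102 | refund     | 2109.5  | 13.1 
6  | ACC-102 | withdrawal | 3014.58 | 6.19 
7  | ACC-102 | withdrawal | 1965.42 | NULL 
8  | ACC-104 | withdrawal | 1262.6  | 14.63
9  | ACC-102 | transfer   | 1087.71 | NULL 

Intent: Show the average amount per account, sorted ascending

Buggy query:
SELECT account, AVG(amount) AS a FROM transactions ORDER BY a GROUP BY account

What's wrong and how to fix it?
Bug: GROUP BY must precede ORDER BY

Fix: Move ORDER BY to the end, after GROUP BY

Corrected query:
SELECT account, AVG(amount) AS a FROM transactions GROUP BY account ORDER BY a

Result:
account | a       
--------+---------
ACC-103 | 534.53  
ACC-102 | 2064.246
ACC-104 | 2953.01 
ACC-105 | 3892.94 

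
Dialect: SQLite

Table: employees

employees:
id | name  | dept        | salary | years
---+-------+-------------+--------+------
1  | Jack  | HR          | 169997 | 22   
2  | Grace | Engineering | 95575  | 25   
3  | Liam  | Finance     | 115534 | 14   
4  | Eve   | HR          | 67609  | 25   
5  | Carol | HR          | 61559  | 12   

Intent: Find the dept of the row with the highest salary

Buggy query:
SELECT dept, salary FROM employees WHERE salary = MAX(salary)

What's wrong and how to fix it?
Bug: WHERE is evaluated per row; an aggregate over the whole table isn't defined there

Fix: Wrap MAX in a scalar subquery so WHERE compares against a single value

Corrected query:
SELECT dept, salary FROM employees WHERE salary = (SELECT MAX(salary) FROM employees)

Result:
dept | salary
-----+-------
HR   | 169997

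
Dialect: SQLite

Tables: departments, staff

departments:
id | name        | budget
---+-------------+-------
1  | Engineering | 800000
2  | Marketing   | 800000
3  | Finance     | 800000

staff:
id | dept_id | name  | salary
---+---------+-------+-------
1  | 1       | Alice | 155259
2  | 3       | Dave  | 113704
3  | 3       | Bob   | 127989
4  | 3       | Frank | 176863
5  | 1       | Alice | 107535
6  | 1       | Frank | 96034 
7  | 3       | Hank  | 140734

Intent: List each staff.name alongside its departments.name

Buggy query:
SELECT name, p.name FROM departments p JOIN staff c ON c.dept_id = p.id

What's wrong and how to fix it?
Bug: 'name' exists in both joined tables, so the database can't tell which one is meant

Fix: Prefix ambiguous columns with the table alias

Corrected query:
SELECT c.name, p.name FROM departments p JOIN staff c ON c.dept_id = p.id

Result:
name  | name       
------+------------
Alice | Engineering
Dave  | Finance    
Bob   | Finance    
Frank | Finance    
Alice | Engineering
Frank | Engineering
Hank  | Finance    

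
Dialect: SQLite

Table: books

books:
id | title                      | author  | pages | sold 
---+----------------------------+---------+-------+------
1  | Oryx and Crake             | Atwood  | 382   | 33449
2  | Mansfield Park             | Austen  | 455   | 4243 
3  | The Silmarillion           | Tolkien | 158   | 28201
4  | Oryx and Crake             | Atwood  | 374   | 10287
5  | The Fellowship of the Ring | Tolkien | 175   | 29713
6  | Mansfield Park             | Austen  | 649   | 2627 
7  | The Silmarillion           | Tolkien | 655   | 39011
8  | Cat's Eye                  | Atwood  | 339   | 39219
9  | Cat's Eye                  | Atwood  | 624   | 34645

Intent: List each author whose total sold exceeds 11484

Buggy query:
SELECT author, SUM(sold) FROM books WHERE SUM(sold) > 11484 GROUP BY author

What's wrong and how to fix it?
Bug: Aggregate functions cannot appear in a WHERE clause

Fix: Use HAVING (which filters groups after aggregation) instead of WHERE

Corrected query:
SELECT author, SUM(sold) FROM books GROUP BY author HAVING SUM(sold) > 11484

Result:
author  | SUM(sold)
--------+----------
Atwood  | 117600   
Tolkien | 96925    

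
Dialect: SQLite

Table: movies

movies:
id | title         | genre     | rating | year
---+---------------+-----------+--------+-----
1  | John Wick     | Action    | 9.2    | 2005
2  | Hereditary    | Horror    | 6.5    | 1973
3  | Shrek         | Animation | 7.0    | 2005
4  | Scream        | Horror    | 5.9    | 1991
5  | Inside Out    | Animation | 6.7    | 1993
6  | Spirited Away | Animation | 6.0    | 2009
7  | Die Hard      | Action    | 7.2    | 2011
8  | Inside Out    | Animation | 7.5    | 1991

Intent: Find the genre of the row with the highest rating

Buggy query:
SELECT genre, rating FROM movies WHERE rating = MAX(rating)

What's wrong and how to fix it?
Bug: MAX(rating) is an aggregate and cannot be used directly in WHERE

Fix: Use a subquery: WHERE rating = (SELECT MAX(rating) FROM movies)

Corrected query:
SELECT genre, rating FROM movies WHERE rating = (SELECT MAX(rating) FROM movies)

Result:
genre  | rating
-------+-------
Action | 9.2   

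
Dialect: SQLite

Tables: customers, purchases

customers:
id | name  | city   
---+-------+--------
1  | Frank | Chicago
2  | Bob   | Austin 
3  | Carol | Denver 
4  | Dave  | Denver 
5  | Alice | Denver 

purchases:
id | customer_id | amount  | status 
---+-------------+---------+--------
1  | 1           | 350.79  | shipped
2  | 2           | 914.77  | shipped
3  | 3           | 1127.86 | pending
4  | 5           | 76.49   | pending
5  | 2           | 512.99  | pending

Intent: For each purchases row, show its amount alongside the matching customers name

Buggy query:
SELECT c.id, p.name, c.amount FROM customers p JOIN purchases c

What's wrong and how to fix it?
Bug: JOIN with no ON clause produces a cartesian product; every purchases row pairs with every customers row

Fix: Add ON c.customer_id = p.id to the JOIN

Corrected query:
SELECT c.id, p.name, c.amount FROM customers p JOIN purchases c ON c.customer_id = p.id

Result:
id | name  | amount 
---+-------+--------
1  | Frank | 350.79 
2  | Bob   | 914.77 
3  | Carol | 1127.86
4  | Alice | 76.49  
5  | Bob   | 512.99 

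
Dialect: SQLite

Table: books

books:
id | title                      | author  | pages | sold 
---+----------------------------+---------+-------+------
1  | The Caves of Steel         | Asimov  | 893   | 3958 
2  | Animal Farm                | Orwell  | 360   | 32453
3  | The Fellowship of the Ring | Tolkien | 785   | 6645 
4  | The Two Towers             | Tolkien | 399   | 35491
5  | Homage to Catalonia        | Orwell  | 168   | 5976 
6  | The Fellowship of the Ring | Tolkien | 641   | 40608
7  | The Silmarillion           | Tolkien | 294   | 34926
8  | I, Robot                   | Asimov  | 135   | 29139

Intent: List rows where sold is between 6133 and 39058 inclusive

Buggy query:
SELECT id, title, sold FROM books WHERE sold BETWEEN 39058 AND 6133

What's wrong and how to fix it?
Bug: BETWEEN expects the lower bound first; with 39058 AND 6133 the range is empty

Fix: Swap the bounds so the smaller value comes first

Corrected query:
SELECT id, title, sold FROM books WHERE sold BETWEEN 6133 AND 39058

Result:
id | title                      | sold 
---+----------------------------+------
2  | Animal Farm                | 32453
3  | The Fellowship of the Ring | 6645 
4  | The Two Towers             | 35491
7  | The Silmarillion           | 34926
8  | I, Robot                   | 29139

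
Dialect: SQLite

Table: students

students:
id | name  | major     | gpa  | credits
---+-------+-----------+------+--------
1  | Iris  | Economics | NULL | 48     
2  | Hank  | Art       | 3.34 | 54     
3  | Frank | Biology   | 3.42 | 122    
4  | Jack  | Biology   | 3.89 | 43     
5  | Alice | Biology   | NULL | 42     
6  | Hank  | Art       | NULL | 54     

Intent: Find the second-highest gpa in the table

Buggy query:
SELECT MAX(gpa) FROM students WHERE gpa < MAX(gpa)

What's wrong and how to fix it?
Bug: The inner MAX is an aggregate inside WHERE, which is not allowed

Fix: Put the inner MAX in a scalar subquery

Corrected query:
SELECT MAX(gpa) FROM students WHERE gpa < (SELECT MAX(gpa) FROM students)

Result:
MAX(gpa)
--------
3.42    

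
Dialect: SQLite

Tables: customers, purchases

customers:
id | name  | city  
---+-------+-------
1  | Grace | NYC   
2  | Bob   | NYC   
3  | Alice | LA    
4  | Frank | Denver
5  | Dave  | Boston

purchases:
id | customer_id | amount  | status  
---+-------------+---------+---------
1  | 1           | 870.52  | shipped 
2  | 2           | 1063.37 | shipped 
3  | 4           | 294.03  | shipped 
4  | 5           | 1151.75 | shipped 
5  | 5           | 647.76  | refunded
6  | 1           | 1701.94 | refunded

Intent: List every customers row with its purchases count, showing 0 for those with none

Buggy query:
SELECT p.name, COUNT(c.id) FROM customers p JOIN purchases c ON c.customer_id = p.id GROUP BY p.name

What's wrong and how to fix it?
Bug: INNER JOIN drops customers rows that have no matching purchases rows

Fix: Switch to LEFT JOIN to retain unmatched parent rows

Corrected query:
SELECT p.name, COUNT(c.id) FROM customers p LEFT JOIN purchases c ON c.customer_id = p.id GROUP BY p.name

Result:
name  | COUNT(c.id)
------+------------
Alice | 0          
Bob   | 1          
Dave  | 2          
Frank | 1          
Grace | 2          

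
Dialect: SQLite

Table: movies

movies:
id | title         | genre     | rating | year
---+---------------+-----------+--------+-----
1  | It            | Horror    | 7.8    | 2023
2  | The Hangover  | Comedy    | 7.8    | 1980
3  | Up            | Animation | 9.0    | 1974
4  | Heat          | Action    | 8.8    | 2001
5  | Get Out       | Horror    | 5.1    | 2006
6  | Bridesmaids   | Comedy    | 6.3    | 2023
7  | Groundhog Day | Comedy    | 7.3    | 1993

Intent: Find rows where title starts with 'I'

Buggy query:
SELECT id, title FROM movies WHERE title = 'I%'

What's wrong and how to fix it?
Bug: Wildcards only work with LIKE; '=' treats '%' as a literal character

Fix: Use LIKE for wildcard pattern matching

Corrected query:
SELECT id, title FROM movies WHERE title LIKE 'I%'

Result:
id | title
---+------
1  | It   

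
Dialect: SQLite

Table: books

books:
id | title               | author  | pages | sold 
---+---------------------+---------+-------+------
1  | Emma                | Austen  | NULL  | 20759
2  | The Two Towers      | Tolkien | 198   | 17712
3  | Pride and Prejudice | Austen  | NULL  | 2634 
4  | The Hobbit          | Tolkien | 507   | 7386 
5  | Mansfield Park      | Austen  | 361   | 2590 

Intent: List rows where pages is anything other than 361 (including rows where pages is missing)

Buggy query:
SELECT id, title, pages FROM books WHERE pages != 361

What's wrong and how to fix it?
Bug: Inequality against NULL is unknown, not true; rows with NULL are dropped

Fix: Handle NULL separately with IS NULL alongside the inequality

Corrected query:
SELECT id, title, pages FROM books WHERE pages != 361 OR pages IS NULL

Result:
id | title               | pages
---+---------------------+------
1  | Emma                | NULL 
2  | The Two Towers      | 198  
3  | Pride and Prejudice | NULL 
4  | The Hobbit          | 507  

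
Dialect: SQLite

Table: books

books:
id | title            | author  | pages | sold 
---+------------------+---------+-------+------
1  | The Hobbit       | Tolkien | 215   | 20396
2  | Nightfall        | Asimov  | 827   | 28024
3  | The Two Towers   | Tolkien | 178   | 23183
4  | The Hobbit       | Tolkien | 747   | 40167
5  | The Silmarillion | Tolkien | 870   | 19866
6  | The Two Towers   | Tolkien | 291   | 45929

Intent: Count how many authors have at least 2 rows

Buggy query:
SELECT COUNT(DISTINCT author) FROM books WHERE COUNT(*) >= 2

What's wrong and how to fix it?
Bug: WHERE filters individual rows, not groups, so a group-level COUNT is invalid there

Fix: Group first with HAVING COUNT(*) >= 2, then COUNT the resulting groups

Corrected query:
SELECT COUNT(*) FROM (SELECT author FROM books GROUP BY author HAVING COUNT(*) >= 2)

Result:
COUNT(*)
--------
1       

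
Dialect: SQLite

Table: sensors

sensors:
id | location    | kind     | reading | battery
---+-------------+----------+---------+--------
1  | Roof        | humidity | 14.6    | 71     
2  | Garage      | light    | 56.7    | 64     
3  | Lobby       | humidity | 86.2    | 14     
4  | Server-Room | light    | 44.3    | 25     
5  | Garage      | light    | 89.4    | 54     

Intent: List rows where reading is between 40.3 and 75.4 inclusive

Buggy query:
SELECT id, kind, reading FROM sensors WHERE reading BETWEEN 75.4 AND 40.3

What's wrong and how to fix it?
Bug: BETWEEN expects the lower bound first; with 75.4 AND 40.3 the range is empty

Fix: Swap the bounds so the smaller value comes first

Corrected query:
SELECT id, kind, reading FROM sensors WHERE reading BETWEEN 40.3 AND 75.4

Result:
id | kind  | reading
---+-------+--------
2  | light | 56.7   
4  | light | 44.3   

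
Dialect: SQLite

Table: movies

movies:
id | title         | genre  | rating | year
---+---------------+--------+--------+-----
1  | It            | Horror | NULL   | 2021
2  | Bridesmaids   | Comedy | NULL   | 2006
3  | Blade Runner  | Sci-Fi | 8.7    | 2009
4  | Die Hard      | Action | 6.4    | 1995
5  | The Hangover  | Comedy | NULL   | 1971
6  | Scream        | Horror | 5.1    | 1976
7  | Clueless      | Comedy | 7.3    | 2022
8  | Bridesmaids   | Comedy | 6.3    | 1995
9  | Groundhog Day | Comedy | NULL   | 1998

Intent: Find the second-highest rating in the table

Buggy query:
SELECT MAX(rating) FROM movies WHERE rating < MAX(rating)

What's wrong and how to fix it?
Bug: The inner MAX is an aggregate inside WHERE, which is not allowed

Fix: Put the inner MAX in a scalar subquery

Corrected query:
SELECT MAX(rating) FROM movies WHERE rating < (SELECT MAX(rating) FROM movies)

Result:
MAX(rating)
-----------
7.3        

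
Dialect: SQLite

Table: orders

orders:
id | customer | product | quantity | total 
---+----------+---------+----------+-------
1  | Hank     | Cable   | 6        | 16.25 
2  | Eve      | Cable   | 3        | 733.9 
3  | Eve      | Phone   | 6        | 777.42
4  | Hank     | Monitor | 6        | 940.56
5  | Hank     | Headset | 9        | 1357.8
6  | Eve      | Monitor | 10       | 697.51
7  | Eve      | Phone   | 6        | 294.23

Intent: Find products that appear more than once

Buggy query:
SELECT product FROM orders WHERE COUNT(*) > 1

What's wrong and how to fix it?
Bug: COUNT(*) is an aggregate and cannot be used in WHERE

Fix: Group first, then use HAVING for the count condition

Corrected query:
SELECT product FROM orders GROUP BY product HAVING COUNT(*) > 1

Result:
product
-------
Cable  
Monitor
Phone  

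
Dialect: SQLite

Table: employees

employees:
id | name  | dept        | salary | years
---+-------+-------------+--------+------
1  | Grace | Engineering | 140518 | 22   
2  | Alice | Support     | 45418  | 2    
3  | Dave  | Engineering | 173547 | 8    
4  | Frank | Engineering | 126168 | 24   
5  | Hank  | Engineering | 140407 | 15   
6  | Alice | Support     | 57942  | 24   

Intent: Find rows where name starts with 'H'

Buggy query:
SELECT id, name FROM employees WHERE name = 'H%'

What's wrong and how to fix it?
Bug: '=' compares the literal string including the % character; pattern matching needs LIKE

Fix: Use LIKE for wildcard pattern matching

Corrected query:
SELECT id, name FROM employees WHERE name LIKE 'H%'

Result:
id | name
---+-----
5  | Hank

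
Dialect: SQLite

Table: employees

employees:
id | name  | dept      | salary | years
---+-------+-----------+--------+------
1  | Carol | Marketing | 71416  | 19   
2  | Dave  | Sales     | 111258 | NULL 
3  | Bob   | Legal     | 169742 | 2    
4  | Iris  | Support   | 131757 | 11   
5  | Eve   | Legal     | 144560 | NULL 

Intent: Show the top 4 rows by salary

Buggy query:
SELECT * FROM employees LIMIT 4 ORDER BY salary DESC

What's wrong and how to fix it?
Bug: LIMIT must come after ORDER BY

Fix: Sort with ORDER BY, then apply LIMIT

Corrected query:
SELECT * FROM employees ORDER BY salary DESC LIMIT 4

Result:
id | name | dept    | salary | years
---+------+---------+--------+------
3  | Bob  | Legal   | 169742 | 2    
5  | Eve  | Legal   | 144560 | NULL 
4  | Iris | Support | 131757 | 11   
2  | Dave | Sales   | 111258 | NULL 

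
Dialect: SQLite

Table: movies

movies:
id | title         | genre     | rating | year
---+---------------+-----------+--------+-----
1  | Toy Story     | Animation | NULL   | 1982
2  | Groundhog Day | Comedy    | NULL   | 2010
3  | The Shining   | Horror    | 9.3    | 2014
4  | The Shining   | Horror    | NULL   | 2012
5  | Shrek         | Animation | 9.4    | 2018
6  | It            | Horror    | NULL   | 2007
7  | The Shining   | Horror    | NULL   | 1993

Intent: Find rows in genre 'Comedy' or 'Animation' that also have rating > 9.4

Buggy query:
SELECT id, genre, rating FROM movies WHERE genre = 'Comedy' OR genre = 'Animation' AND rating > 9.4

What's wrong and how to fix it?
Bug: AND binds tighter than OR, so this parses as genre = 'Comedy' OR (genre = 'Animation' AND rating > 9.4)

Fix: Group the OR with parentheses (or use IN), then AND the threshold

Corrected query:
SELECT id, genre, rating FROM movies WHERE (genre = 'Comedy' OR genre = 'Animation') AND rating > 9.4

Result:
(no rows)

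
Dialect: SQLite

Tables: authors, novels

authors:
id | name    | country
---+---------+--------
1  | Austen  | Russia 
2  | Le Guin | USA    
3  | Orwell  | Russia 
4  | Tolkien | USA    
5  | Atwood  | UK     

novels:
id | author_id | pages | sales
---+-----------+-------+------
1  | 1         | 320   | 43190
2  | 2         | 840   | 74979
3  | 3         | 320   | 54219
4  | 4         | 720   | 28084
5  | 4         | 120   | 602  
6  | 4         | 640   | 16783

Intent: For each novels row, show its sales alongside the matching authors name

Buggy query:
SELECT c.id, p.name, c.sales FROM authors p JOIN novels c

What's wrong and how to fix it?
Bug: Missing join condition: each novels row is matched to all authors rows instead of just its own

Fix: Specify the join condition linking the foreign key to the parent id

Corrected query:
SELECT c.id, p.name, c.sales FROM authors p JOIN novels c ON c.author_id = p.id

Result:
id | name    | sales
---+---------+------
1  | Austen  | 43190
2  | Le Guin | 74979
3  | Orwell  | 54219
4  | Tolkien | 28084
5  | Tolkien | 602  
6  | Tolkien | 16783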